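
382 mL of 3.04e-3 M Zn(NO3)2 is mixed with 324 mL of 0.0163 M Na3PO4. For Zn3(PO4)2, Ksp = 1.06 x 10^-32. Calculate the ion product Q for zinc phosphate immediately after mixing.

Q = 2.49 × 10^-13

Total volume = 382 + 324 = 706 mL.
[Zn^2+] = 3.04 x 10^-3 × (382/706) = 1.645 x 10^-3 M
[PO4^3-] = 1.63 × 10^-2 × (324/706) = 7.480 × 10^-3 M
Zn3(PO4)2(s) ⇌ 3 Zn^2+ + 2 PO4^3-, so Q = [Zn^2+]^3[PO4^3-]^2
Q = (1.645 x 10^-3)^3(7.480 × 10^-3)^2 = 2.49 x 10^-13
Q > Ksp, so Zn3(PO4)2 will precipitate.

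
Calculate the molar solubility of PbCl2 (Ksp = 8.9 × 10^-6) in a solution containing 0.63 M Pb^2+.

PbCl2(s) <=> Pb^2+ + 2 Cl^-
Ksp = [Pb^2+][Cl^-]^2
If s mol/L dissolves here, [Pb^2+] = 0.63 + s ≈ 0.63, [Cl^-] = 2s (since the Pb^2+ already present dominates).
Ksp ≈ 0.63 × (2s)^2
s = 1.9 × 10^-3 M
Check: s = 1.9 × 10^-3 ≪ 0.63, so the approximation is valid.

1.9 × 10^-3 M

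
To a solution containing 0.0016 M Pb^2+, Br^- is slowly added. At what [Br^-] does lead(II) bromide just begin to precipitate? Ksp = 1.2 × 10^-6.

[Br^-] = 2.7e-2 M

PbBr2(s) ⇌ Pb^2+ + 2 Br^-
Ksp = [Pb^2+][Br^-]^2
Precipitation begins when Q = Ksp. With [Pb^2+] = 0.0016 M:
1.2 × 10^-6 = (0.0016) × [Br^-]^2
[Br^-] = (1.2 × 10^-6 / 1.6 × 10^-3)^(1/2) = 2.7 × 10^-2 M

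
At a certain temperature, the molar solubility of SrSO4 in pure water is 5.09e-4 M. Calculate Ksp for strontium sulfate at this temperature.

2.59 × 10^-7

SrSO4(s) ⇌ Sr^2+(aq) + SO4^2-(aq)
If s mol/L of SrSO4 dissolves, [Sr^2+] = s and [SO4^2-] = s.
Ksp = [Sr^2+][SO4^2-]
Ksp = s^2
With s = 5.09 x 10^-4: Ksp = 2.59 x 10^-7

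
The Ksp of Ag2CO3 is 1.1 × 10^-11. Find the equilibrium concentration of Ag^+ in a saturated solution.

[Ag^+] = 2.8 × 10^-4 M

Ag2CO3(s) ⇌ 2 Ag^+ + CO3^2-
Ksp = [Ag^+]^2[CO3^2-]
For each mole of Ag2CO3 that dissolves: [Ag^+] = 2s, [CO3^2-] = s.
Ksp = (2s)^2s = 4s^3
s = (1.1 × 10^-11 / 4)^(1/3) = 1.40 x 10^-4 M
[Ag^+] = 2s = 2.8 x 10^-4 M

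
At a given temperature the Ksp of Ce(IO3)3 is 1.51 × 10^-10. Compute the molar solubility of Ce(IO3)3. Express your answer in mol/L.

Ce(IO3)3(s) ⇌ Ce^3+(aq) + 3 IO3^-(aq)
Ksp = [Ce^3+][IO3^-]^3
For each mole of Ce(IO3)3 that dissolves: [Ce^3+] = s, [IO3^-] = 3s.
Ksp = s(3s)^3 = 27s^4
s = (1.51 × 10^-10 / 27)^(1/4) = 1.54 × 10^-3 M

s ≈ 1.54e-3 M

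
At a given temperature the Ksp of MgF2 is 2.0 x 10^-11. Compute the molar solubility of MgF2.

1.7 x 10^-4 M

MgF2(s) ⇌ Mg^2+ + 2 F^-
Ksp = [Mg^2+][F^-]^2
Let s = molar solubility. Then [Mg^2+] = s and [F^-] = 2s.
So Ksp = s × (2s)^2 = 4s^3
Solving, s = (2.0 x 10^-11/4)^(1/3) = 1.7 × 10^-4 M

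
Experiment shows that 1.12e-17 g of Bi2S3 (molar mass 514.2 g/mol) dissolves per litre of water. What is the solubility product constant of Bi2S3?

Ksp ≈ 5.29 × 10^-97

Molar solubility s = (1.12 × 10^-17 g/L) / (514.2 g/mol) = 2.178 x 10^-20 M.
Bi2S3(s) <=> 2 Bi^3+(aq) + 3 S^2-(aq)
Let s = molar solubility. Then [Bi^3+] = 2s and [S^2-] = 3s.
Ksp = [Bi^3+]^2[S^2-]^3
Ksp = (2s)^2(3s)^3 = 108s^5
With s = 2.178 × 10^-20: Ksp = 5.29 × 10^-97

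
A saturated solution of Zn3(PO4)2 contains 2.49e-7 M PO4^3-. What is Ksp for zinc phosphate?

Zn3(PO4)2(s) <=> 3 Zn^2+ + 2 PO4^3-
Stoichiometry gives [Zn^2+] = (3/2)[PO4^3-] = 3.735 × 10^-7 M.
Ksp = [Zn^2+]^3[PO4^3-]^2
Ksp = (3.735 × 10^-7)^3 × (2.49 × 10^-7)^2 = 3.23 × 10^-33

Ksp ≈ 3.23 × 10^-33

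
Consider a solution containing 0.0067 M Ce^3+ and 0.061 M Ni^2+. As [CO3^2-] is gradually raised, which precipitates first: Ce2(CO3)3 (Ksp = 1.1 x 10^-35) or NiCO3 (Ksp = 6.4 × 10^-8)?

Ce2(CO3)3

Each salt begins to precipitate when Q = Ksp, i.e. when [CO3^2-] reaches its threshold.
For Ce2(CO3)3: 1.1 x 10^-35 = (0.0067)^2 × [CO3^2-]^3  ⇒  [CO3^2-] = 6.3 × 10^-11 M.
For NiCO3: 6.4 × 10^-8 = 0.061 × [CO3^2-]  ⇒  [CO3^2-] = 1.0 x 10^-6 M.
The salt with the lower threshold [CO3^2-] precipitates first: Ce2(CO3)3.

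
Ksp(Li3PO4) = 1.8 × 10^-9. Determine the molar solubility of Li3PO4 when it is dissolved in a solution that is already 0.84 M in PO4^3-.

s = 4.3 × 10^-4 M

Li3PO4(s) ⇌ 3 Li^+ + PO4^3-
Ksp = [Li^+]^3[PO4^3-]
Let s = moles of Li3PO4 that dissolve per litre. [Li^+] = 3s, [PO4^3-] = 0.84 + s ≈ 0.84 (common-ion effect: PO4^3- is already 0.84 M).
Ksp ≈ (3s)^3 × 0.84
s = 4.3 × 10^-4 M
Check: s = 4.3 × 10^-4 ≪ 0.84, so the approximation is valid.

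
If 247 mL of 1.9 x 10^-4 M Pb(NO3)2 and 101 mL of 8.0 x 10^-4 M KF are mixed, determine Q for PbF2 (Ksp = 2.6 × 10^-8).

Total volume = 247 + 101 = 348 mL.
[Pb^2+] = 1.9 x 10^-4 × (247/348) = 1.35 × 10^-4 M
[F^-] = 8.0 x 10^-4 × (101/348) = 2.32 × 10^-4 M
PbF2(s) ⇌ Pb^2+ + 2 F^-, so Q = [Pb^2+][F^-]^2
Q = (1.35 × 10^-4)(2.32 × 10^-4)^2 = 7.3 × 10^-12
Q < Ksp, so no precipitate of PbF2 forms.

Q = 7.3e-12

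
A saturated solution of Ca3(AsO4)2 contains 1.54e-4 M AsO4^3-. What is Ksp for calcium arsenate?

2.92 × 10^-19

Ca3(AsO4)2(s) ⇌ 3 Ca^2+(aq) + 2 AsO4^3-(aq)
Stoichiometry gives [Ca^2+] = (3/2)[AsO4^3-] = 2.310 × 10^-4 M.
Ksp = [Ca^2+]^3[AsO4^3-]^2
Ksp = (2.310 × 10^-4)^3 × (1.54 x 10^-4)^2 = 2.92 × 10^-19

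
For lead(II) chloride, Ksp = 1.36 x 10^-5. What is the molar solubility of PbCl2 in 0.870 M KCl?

1.80 × 10^-5 M

PbCl2(s) ⇌ Pb^2+(aq) + 2 Cl^-(aq)
Ksp = [Pb^2+][Cl^-]^2
If s mol/L dissolves here, [Pb^2+] = s, [Cl^-] = 0.870 + 2s ≈ 0.870 (since Cl^- from KCl dominates).
Ksp ≈ s × (0.870)^2
s = 1.80 × 10^-5 M
Check: 2s = 3.6 x 10^-5 ≪ 0.870, so the approximation is valid.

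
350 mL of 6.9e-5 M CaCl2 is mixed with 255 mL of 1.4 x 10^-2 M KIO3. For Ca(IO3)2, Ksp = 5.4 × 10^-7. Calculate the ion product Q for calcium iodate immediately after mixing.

Q = 1.4 x 10^-9

Total volume = 350 + 255 = 605 mL.
[Ca^2+] = 6.9 × 10^-5 × (350/605) = 3.99 × 10^-5 M
[IO3^-] = 1.4 x 10^-2 × (255/605) = 5.90 × 10^-3 M
Ca(IO3)2(s) <=> Ca^2+(aq) + 2 IO3^-(aq), so Q = [Ca^2+][IO3^-]^2
Q = (3.99 x 10^-5)(5.90 x 10^-3)^2 = 1.4 × 10^-9
Q < Ksp, so no precipitate of Ca(IO3)2 forms.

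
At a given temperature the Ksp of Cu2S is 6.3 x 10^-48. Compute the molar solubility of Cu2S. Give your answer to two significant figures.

1.2e-16 M

Cu2S(s) ⇌ 2 Cu^+ + S^2-
Ksp = [Cu^+]^2[S^2-]
If s mol/L of Cu2S dissolves, [Cu^+] = 2s and [S^2-] = s.
Substituting: Ksp = (2s)^2s = 4s^3
Solving, s = (6.3 x 10^-48/4)^(1/3) = 1.2 x 10^-16 M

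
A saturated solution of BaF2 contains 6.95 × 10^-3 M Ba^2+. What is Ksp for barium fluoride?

BaF2(s) <=> Ba^2+(aq) + 2 F^-(aq)
Stoichiometry gives [F^-] = (2/1)[Ba^2+] = 1.390 × 10^-2 M.
Ksp = [Ba^2+][F^-]^2
Ksp = 6.95 × 10^-3 × (1.390 x 10^-2)^2 = 1.34 x 10^-6

1.34 × 10^-6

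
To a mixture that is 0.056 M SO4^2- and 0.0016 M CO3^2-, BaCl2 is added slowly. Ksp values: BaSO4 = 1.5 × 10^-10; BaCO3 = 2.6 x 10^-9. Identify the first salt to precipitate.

Precipitation of each salt starts when its ion product equals its Ksp.
For BaSO4: 1.5 × 10^-10 = 0.056 × [Ba^2+]  ⇒  [Ba^2+] = 2.7 × 10^-9 M.
For BaCO3: 2.6 x 10^-9 = 0.0016 × [Ba^2+]  ⇒  [Ba^2+] = 1.6 × 10^-6 M.
The salt with the lower threshold [Ba^2+] precipitates first: BaSO4.

BaSO4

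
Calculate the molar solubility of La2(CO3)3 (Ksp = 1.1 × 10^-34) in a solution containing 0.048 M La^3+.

La2(CO3)3(s) ⇌ 2 La^3+(aq) + 3 CO3^2-(aq)
Ksp = [La^3+]^2[CO3^2-]^3
Let s be the molar solubility in this solution. [La^3+] = 0.048 + 2s ≈ 0.048, [CO3^2-] = 3s (since the La^3+ already present dominates).
Ksp ≈ (0.048)^2 × (3s)^3
s = 1.2 x 10^-11 M
Check: 2s = 2.4 x 10^-11 ≪ 0.048, so the approximation is valid.

1.2e-11 M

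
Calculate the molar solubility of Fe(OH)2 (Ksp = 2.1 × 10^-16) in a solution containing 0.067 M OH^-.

Fe(OH)2(s) <=> Fe^2+(aq) + 2 OH^-(aq)
Ksp = [Fe^2+][OH^-]^2
Let s be the molar solubility in this solution. [Fe^2+] = s, [OH^-] = 0.067 + 2s ≈ 0.067 (common-ion effect: OH^- is already 0.067 M).
Ksp ≈ s × (0.067)^2
s = 4.7 × 10^-14 M
Check: 2s = 9.4 x 10^-14 ≪ 0.067, so the approximation is valid.

s = 4.7 × 10^-14 M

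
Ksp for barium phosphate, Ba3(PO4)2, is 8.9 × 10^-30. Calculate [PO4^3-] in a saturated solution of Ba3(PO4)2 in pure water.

1.2 × 10^-6 M

Ba3(PO4)2(s) <=> 3 Ba^2+ + 2 PO4^3-
Ksp = [Ba^2+]^3[PO4^3-]^2
With molar solubility s: [Ba^2+] = 3s, [PO4^3-] = 2s.
Substituting: Ksp = (3s)^3(2s)^2 = 108s^5
Solving, s = (8.9 × 10^-30/108)^(1/5) = 6.07 × 10^-7 M
[PO4^3-] = 2s = 1.2 × 10^-6 M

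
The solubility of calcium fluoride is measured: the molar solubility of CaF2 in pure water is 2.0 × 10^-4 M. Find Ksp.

3.2 × 10^-11

CaF2(s) ⇌ Ca^2+ + 2 F^-
Let s = molar solubility. Then [Ca^2+] = s and [F^-] = 2s.
Ksp = [Ca^2+][F^-]^2
So Ksp = s × (2s)^2 = 4s^3
Ksp = 4 × (2.0 x 10^-4)^3 = 3.2 x 10^-11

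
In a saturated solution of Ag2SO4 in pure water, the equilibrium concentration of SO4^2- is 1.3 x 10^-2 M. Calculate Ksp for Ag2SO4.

Ksp ≈ 8.8e-6

Ag2SO4(s) ⇌ 2 Ag^+ + SO4^2-
Stoichiometry gives [Ag^+] = (2/1)[SO4^2-] = 2.60 × 10^-2 M.
Ksp = [Ag^+]^2[SO4^2-]
Ksp = (2.60 x 10^-2)^2 × 1.3 × 10^-2 = 8.8 × 10^-6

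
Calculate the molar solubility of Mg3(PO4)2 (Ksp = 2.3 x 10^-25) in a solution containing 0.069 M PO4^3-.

Mg3(PO4)2(s) ⇌ 3 Mg^2+(aq) + 2 PO4^3-(aq)
Ksp = [Mg^2+]^3[PO4^3-]^2
Let s be the molar solubility in this solution. [Mg^2+] = 3s, [PO4^3-] = 0.069 + 2s ≈ 0.069 (common-ion effect: PO4^3- is already 0.069 M).
Ksp ≈ (3s)^3 × (0.069)^2
s = 1.2 × 10^-8 M
Check: 2s = 2.4 x 10^-8 ≪ 0.069, so the approximation is valid.

s ≈ 1.2e-8 M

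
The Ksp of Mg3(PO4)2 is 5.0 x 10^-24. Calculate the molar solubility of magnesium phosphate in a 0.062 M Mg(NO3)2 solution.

7.2 × 10^-11 M

Mg3(PO4)2(s) ⇌ 3 Mg^2+(aq) + 2 PO4^3-(aq)
Ksp = [Mg^2+]^3[PO4^3-]^2
Let s be the molar solubility in this solution. [Mg^2+] = 0.062 + 3s ≈ 0.062, [PO4^3-] = 2s (since Mg^2+ from Mg(NO3)2 dominates).
Ksp ≈ (0.062)^3 × (2s)^2
s = 7.2 × 10^-11 M
Check: 3s = 2.2 x 10^-10 ≪ 0.062, so the approximation is valid.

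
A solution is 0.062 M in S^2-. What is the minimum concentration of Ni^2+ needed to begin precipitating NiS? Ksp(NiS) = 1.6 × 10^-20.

NiS(s) ⇌ Ni^2+(aq) + S^2-(aq)
Ksp = [Ni^2+][S^2-]
Precipitation begins when Q = Ksp. With [S^2-] = 0.062 M:
1.6 × 10^-20 = (0.062) × [Ni^2+]
[Ni^2+] = (1.6 × 10^-20 / 6.2 x 10^-2) = 2.6 × 10^-19 M

[Ni^2+] = 2.6 × 10^-19 M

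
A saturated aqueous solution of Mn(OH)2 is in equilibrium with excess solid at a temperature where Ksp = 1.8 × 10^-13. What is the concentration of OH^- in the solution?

7.1e-5 M

Mn(OH)2(s) ⇌ Mn^2+(aq) + 2 OH^-(aq)
Ksp = [Mn^2+][OH^-]^2
For each mole of Mn(OH)2 that dissolves: [Mn^2+] = s, [OH^-] = 2s.
Substituting: Ksp = s(2s)^2 = 4s^3
Solving, s = (1.8 × 10^-13/4)^(1/3) = 3.56 × 10^-5 M
[OH^-] = 2s = 7.1 x 10^-5 M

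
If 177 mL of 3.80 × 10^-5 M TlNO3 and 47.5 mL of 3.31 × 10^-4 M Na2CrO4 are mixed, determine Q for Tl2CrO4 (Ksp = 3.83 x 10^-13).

Total volume = 177 + 47.5 = 224.5 mL.
[Tl^+] = 3.80 × 10^-5 × (177/224.5) = 2.996 x 10^-5 M
[CrO4^2-] = 3.31 x 10^-4 × (47.5/224.5) = 7.003 × 10^-5 M
Tl2CrO4(s) ⇌ 2 Tl^+ + CrO4^2-, so Q = [Tl^+]^2[CrO4^2-]
Q = (2.996 × 10^-5)^2(7.003 × 10^-5) = 6.29 × 10^-14
Q < Ksp, so no precipitate of Tl2CrO4 forms.

Q = 6.29 × 10^-14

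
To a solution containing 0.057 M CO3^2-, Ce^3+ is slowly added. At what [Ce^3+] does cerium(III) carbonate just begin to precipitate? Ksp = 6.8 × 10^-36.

Ce2(CO3)3(s) ⇌ 2 Ce^3+ + 3 CO3^2-
Ksp = [Ce^3+]^2[CO3^2-]^3
Precipitation begins when Q = Ksp. With [CO3^2-] = 0.057 M:
6.8 × 10^-36 = (0.057)^3 × [Ce^3+]^2
[Ce^3+] = (6.8 × 10^-36 / 1.85 x 10^-4)^(1/2) = 1.9 × 10^-16 M

[Ce^3+] ≈ 1.9e-16 M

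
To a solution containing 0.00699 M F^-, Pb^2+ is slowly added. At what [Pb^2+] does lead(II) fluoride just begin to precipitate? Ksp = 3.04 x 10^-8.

[Pb^2+] = 6.22 × 10^-4 M

PbF2(s) ⇌ Pb^2+(aq) + 2 F^-(aq)
Ksp = [Pb^2+][F^-]^2
Precipitation begins when Q = Ksp. With [F^-] = 0.00699 M:
3.04 x 10^-8 = (0.00699)^2 × [Pb^2+]
[Pb^2+] = (3.04 x 10^-8 / 4.886 × 10^-5) = 6.22 × 10^-4 M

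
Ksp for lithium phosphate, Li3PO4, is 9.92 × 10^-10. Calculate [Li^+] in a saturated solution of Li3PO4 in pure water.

7.39 x 10^-3 M

Li3PO4(s) <=> 3 Li^+(aq) + PO4^3-(aq)
Ksp = [Li^+]^3[PO4^3-]
If s mol/L of Li3PO4 dissolves, [Li^+] = 3s and [PO4^3-] = s.
Ksp = (3s)^3s = 27s^4
s^4 = 9.92 × 10^-10 / 27, so s = 2.462 × 10^-3 M
[Li^+] = 3s = 7.39 x 10^-3 M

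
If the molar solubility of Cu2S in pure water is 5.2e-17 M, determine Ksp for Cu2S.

Ksp = 5.6 × 10^-49

Cu2S(s) <=> 2 Cu^+ + S^2-
For each mole of Cu2S that dissolves: [Cu^+] = 2s, [S^2-] = s.
Ksp = [Cu^+]^2[S^2-]
Ksp = (2s)^2s = 4s^3
Ksp = 4 × (5.2 × 10^-17)^3 = 5.6 × 10^-49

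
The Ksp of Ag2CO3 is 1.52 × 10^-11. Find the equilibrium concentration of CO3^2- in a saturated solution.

[CO3^2-] ≈ 1.56 × 10^-4 M

Ag2CO3(s) <=> 2 Ag^+ + CO3^2-
Ksp = [Ag^+]^2[CO3^2-]
If s mol/L of Ag2CO3 dissolves, [Ag^+] = 2s and [CO3^2-] = s.
Ksp = (2s)^2s = 4s^3
Solving, s = (1.52 × 10^-11/4)^(1/3) = 1.560 × 10^-4 M
[CO3^2-] = s = 1.56 × 10^-4 M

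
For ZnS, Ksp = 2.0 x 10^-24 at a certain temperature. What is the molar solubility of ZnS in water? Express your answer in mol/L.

ZnS(s) <=> Zn^2+(aq) + S^2-(aq)
Ksp = [Zn^2+][S^2-]
Let s = molar solubility. Then [Zn^2+] = s and [S^2-] = s.
Ksp = s^2
s = (2.0 x 10^-24)^(1/2) = 1.4 × 10^-12 M

1.4 × 10^-12 M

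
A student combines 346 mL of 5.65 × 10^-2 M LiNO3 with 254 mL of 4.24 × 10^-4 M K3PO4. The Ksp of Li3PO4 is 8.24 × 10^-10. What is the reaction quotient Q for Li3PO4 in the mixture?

Total volume = 346 + 254 = 600 mL.
[Li^+] = 5.65 × 10^-2 × (346/600) = 3.258 x 10^-2 M
[PO4^3-] = 4.24 x 10^-4 × (254/600) = 1.795 × 10^-4 M
Li3PO4(s) <=> 3 Li^+(aq) + PO4^3-(aq), so Q = [Li^+]^3[PO4^3-]
Q = (3.258 × 10^-2)^3(1.795 × 10^-4) = 6.21 × 10^-9
Q > Ksp, so Li3PO4 will precipitate.

Q = 6.21 x 10^-9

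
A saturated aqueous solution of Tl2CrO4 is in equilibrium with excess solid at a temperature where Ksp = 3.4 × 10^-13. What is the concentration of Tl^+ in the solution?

Tl2CrO4(s) ⇌ 2 Tl^+ + CrO4^2-
Ksp = [Tl^+]^2[CrO4^2-]
With molar solubility s: [Tl^+] = 2s, [CrO4^2-] = s.
Ksp = (2s)^2s = 4s^3
s = (3.4 × 10^-13 / 4)^(1/3) = 4.40 x 10^-5 M
[Tl^+] = 2s = 8.8 × 10^-5 M

[Tl^+] = 8.8e-5 M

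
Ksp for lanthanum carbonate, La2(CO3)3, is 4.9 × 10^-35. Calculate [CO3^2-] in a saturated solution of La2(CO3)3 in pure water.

La2(CO3)3(s) ⇌ 2 La^3+ + 3 CO3^2-
Ksp = [La^3+]^2[CO3^2-]^3
For each mole of La2(CO3)3 that dissolves: [La^3+] = 2s, [CO3^2-] = 3s.
So Ksp = (2s)^2 × (3s)^3 = 108s^5
Solving, s = (4.9 × 10^-35/108)^(1/5) = 5.39 x 10^-8 M
[CO3^2-] = 3s = 1.6 × 10^-7 M

1.6 × 10^-7 M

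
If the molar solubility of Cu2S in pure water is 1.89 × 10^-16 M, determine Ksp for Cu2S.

2.70 × 10^-47

Cu2S(s) ⇌ 2 Cu^+ + S^2-
For each mole of Cu2S that dissolves: [Cu^+] = 2s, [S^2-] = s.
Ksp = [Cu^+]^2[S^2-]
Substituting: Ksp = (2s)^2s = 4s^3
Ksp = 4 × (1.89 × 10^-16)^3 = 2.70 × 10^-47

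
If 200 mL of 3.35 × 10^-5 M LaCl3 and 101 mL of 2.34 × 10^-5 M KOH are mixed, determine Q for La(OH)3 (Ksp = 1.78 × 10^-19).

Total volume = 200 + 101 = 301 mL.
[La^3+] = 3.35 x 10^-5 × (200/301) = 2.226 × 10^-5 M
[OH^-] = 2.34 × 10^-5 × (101/301) = 7.852 × 10^-6 M
La(OH)3(s) ⇌ La^3+(aq) + 3 OH^-(aq), so Q = [La^3+][OH^-]^3
Q = (2.226 x 10^-5)(7.852 × 10^-6)^3 = 1.08 × 10^-20
Q < Ksp, so no precipitate of La(OH)3 forms.

1.08 × 10^-20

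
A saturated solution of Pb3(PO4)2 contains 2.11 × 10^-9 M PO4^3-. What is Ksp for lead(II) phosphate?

Ksp = 1.41e-43

Pb3(PO4)2(s) ⇌ 3 Pb^2+(aq) + 2 PO4^3-(aq)
Stoichiometry gives [Pb^2+] = (3/2)[PO4^3-] = 3.165 x 10^-9 M.
Ksp = [Pb^2+]^3[PO4^3-]^2
Ksp = (3.165 × 10^-9)^3 × (2.11 × 10^-9)^2 = 1.41 × 10^-43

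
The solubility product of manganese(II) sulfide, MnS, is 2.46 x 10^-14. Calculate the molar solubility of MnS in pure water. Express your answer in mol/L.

s ≈ 1.57 × 10^-7 M

MnS(s) <=> Mn^2+ + S^2-
Ksp = [Mn^2+][S^2-]
Let s = molar solubility. Then [Mn^2+] = s and [S^2-] = s.
Ksp = s × s = s^2
s = (2.46 x 10^-14)^(1/2) = 1.57 × 10^-7 M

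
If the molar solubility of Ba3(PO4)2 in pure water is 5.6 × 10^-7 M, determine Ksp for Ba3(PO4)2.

Ksp = 5.9e-30

Ba3(PO4)2(s) ⇌ 3 Ba^2+(aq) + 2 PO4^3-(aq)
For each mole of Ba3(PO4)2 that dissolves: [Ba^2+] = 3s, [PO4^3-] = 2s.
Ksp = [Ba^2+]^3[PO4^3-]^2
So Ksp = (3s)^3 × (2s)^2 = 108s^5
With s = 5.6 × 10^-7: Ksp = 5.9 x 10^-30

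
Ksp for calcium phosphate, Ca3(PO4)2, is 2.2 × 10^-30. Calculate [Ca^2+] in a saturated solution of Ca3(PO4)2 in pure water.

[Ca^2+] ≈ 1.4e-6 M

Ca3(PO4)2(s) ⇌ 3 Ca^2+ + 2 PO4^3-
Ksp = [Ca^2+]^3[PO4^3-]^2
With molar solubility s: [Ca^2+] = 3s, [PO4^3-] = 2s.
Substituting: Ksp = (3s)^3(2s)^2 = 108s^5
Solving, s = (2.2 × 10^-30/108)^(1/5) = 4.59 × 10^-7 M
[Ca^2+] = 3s = 1.4 x 10^-6 M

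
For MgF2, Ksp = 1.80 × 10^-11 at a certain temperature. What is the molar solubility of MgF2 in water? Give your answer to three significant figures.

MgF2(s) <=> Mg^2+(aq) + 2 F^-(aq)
Ksp = [Mg^2+][F^-]^2
Let s = molar solubility. Then [Mg^2+] = s and [F^-] = 2s.
Ksp = s(2s)^2 = 4s^3
s = (1.80 × 10^-11 / 4)^(1/3) = 1.65 × 10^-4 M

s ≈ 1.65 × 10^-4 M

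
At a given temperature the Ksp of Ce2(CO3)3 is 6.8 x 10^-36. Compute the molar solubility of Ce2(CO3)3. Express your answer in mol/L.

Ce2(CO3)3(s) ⇌ 2 Ce^3+ + 3 CO3^2-
Ksp = [Ce^3+]^2[CO3^2-]^3
With molar solubility s: [Ce^3+] = 2s, [CO3^2-] = 3s.
Substituting: Ksp = (2s)^2(3s)^3 = 108s^5
Solving, s = (6.8 x 10^-36/108)^(1/5) = 3.6 × 10^-8 M

s = 3.6 x 10^-8 M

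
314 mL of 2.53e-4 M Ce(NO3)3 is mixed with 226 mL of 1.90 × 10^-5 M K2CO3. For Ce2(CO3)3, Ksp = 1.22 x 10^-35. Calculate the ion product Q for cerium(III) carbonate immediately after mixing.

1.09 × 10^-23

Total volume = 314 + 226 = 540 mL.
[Ce^3+] = 2.53 × 10^-4 × (314/540) = 1.471 × 10^-4 M
[CO3^2-] = 1.90 × 10^-5 × (226/540) = 7.952 × 10^-6 M
Ce2(CO3)3(s) <=> 2 Ce^3+ + 3 CO3^2-, so Q = [Ce^3+]^2[CO3^2-]^3
Q = (1.471 × 10^-4)^2(7.952 × 10^-6)^3 = 1.09 x 10^-23
Q > Ksp, so Ce2(CO3)3 will precipitate.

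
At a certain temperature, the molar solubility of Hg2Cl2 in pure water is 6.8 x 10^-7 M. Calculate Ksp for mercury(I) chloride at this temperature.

1.3 x 10^-18

Hg2Cl2(s) ⇌ Hg2^2+ + 2 Cl^-
If s mol/L of Hg2Cl2 dissolves, [Hg2^2+] = s and [Cl^-] = 2s.
Ksp = [Hg2^2+][Cl^-]^2
Ksp = s(2s)^2 = 4s^3
Ksp = 4 × (6.8 × 10^-7)^3 = 1.3 x 10^-18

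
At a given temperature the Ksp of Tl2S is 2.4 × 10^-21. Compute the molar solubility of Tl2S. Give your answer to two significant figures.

Tl2S(s) ⇌ 2 Tl^+(aq) + S^2-(aq)
Ksp = [Tl^+]^2[S^2-]
If s mol/L of Tl2S dissolves, [Tl^+] = 2s and [S^2-] = s.
Ksp = (2s)^2s = 4s^3
Solving, s = (2.4 × 10^-21/4)^(1/3) = 8.4 × 10^-8 M

s ≈ 8.4 x 10^-8 M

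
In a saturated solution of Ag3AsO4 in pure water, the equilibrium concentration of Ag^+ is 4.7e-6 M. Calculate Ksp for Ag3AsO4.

1.6e-22

Ag3AsO4(s) ⇌ 3 Ag^+(aq) + AsO4^3-(aq)
Stoichiometry gives [AsO4^3-] = (1/3)[Ag^+] = 1.57 × 10^-6 M.
Ksp = [Ag^+]^3[AsO4^3-]
Ksp = (4.7 x 10^-6)^3 × 1.57 × 10^-6 = 1.6 × 10^-22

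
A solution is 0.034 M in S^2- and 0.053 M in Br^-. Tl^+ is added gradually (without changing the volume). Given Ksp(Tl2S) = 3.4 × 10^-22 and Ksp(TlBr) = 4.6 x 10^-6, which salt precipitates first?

Precipitation of each salt starts when its ion product equals its Ksp.
For Tl2S: 3.4 × 10^-22 = 0.034 × [Tl^+]^2  ⇒  [Tl^+] = 1.0 × 10^-10 M.
For TlBr: 4.6 x 10^-6 = 0.053 × [Tl^+]  ⇒  [Tl^+] = 8.7 × 10^-5 M.
The salt with the lower threshold [Tl^+] precipitates first: Tl2S.

Tl2S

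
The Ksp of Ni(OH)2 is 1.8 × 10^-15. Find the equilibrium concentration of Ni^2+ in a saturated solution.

[Ni^2+] = 7.7 × 10^-6 M

Ni(OH)2(s) <=> Ni^2+ + 2 OH^-
Ksp = [Ni^2+][OH^-]^2
For each mole of Ni(OH)2 that dissolves: [Ni^2+] = s, [OH^-] = 2s.
Ksp = s(2s)^2 = 4s^3
Solving, s = (1.8 × 10^-15/4)^(1/3) = 7.66 × 10^-6 M
[Ni^2+] = s = 7.7 × 10^-6 M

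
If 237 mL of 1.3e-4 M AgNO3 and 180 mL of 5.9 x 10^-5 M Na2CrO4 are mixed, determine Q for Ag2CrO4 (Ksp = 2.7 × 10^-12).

Total volume = 237 + 180 = 417 mL.
[Ag^+] = 1.3 × 10^-4 × (237/417) = 7.39 × 10^-5 M
[CrO4^2-] = 5.9 x 10^-5 × (180/417) = 2.55 × 10^-5 M
Ag2CrO4(s) ⇌ 2 Ag^+(aq) + CrO4^2-(aq), so Q = [Ag^+]^2[CrO4^2-]
Q = (7.39 × 10^-5)^2(2.55 x 10^-5) = 1.4 x 10^-13
Q < Ksp, so no precipitate of Ag2CrO4 forms.

1.4 x 10^-13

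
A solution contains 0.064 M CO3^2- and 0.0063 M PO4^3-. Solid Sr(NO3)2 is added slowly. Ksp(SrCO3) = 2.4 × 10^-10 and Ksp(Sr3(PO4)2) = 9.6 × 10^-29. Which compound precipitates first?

Precipitation of each salt starts when its ion product equals its Ksp.
For SrCO3: 2.4 × 10^-10 = 0.064 × [Sr^2+]  ⇒  [Sr^2+] = 3.8 × 10^-9 M.
For Sr3(PO4)2: 9.6 × 10^-29 = (0.0063)^2 × [Sr^2+]^3  ⇒  [Sr^2+] = 1.3 × 10^-8 M.
The salt with the lower threshold [Sr^2+] precipitates first: SrCO3.

SrCO3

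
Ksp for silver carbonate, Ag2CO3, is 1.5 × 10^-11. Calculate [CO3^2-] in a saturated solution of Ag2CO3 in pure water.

Ag2CO3(s) <=> 2 Ag^+ + CO3^2-
Ksp = [Ag^+]^2[CO3^2-]
For each mole of Ag2CO3 that dissolves: [Ag^+] = 2s, [CO3^2-] = s.
Substituting: Ksp = (2s)^2s = 4s^3
s^3 = 1.5 × 10^-11 / 4, so s = 1.55 × 10^-4 M
[CO3^2-] = s = 1.6 x 10^-4 M

1.6 × 10^-4 M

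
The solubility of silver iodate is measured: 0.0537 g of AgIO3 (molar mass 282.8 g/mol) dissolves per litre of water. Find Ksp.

Ksp ≈ 3.61 x 10^-8

Molar solubility s = (5.37 × 10^-2 g/L) / (282.8 g/mol) = 1.899 × 10^-4 M.
AgIO3(s) ⇌ Ag^+ + IO3^-
For each mole of AgIO3 that dissolves: [Ag^+] = s, [IO3^-] = s.
Ksp = [Ag^+][IO3^-]
Ksp = s^2
Ksp = (1.899 × 10^-4)^2 = 3.61 × 10^-8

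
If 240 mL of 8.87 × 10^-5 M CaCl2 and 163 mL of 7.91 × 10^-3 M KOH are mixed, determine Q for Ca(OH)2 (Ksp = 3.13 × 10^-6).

Total volume = 240 + 163 = 403 mL.
[Ca^2+] = 8.87 × 10^-5 × (240/403) = 5.282 x 10^-5 M
[OH^-] = 7.91 × 10^-3 × (163/403) = 3.199 × 10^-3 M
Ca(OH)2(s) ⇌ Ca^2+ + 2 OH^-, so Q = [Ca^2+][OH^-]^2
Q = (5.282 x 10^-5)(3.199 × 10^-3)^2 = 5.41 x 10^-10
Q < Ksp, so no precipitate of Ca(OH)2 forms.

5.41 x 10^-10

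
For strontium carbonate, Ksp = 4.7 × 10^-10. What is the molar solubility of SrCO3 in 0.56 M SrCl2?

8.4 x 10^-10 M

SrCO3(s) ⇌ Sr^2+(aq) + CO3^2-(aq)
Ksp = [Sr^2+][CO3^2-]
Let s be the molar solubility in this solution. [Sr^2+] = 0.56 + s ≈ 0.56, [CO3^2-] = s (Ksp is small, so little additional dissolves).
Ksp ≈ 0.56 × s
s = 8.4 × 10^-10 M
Check: s = 8.4 × 10^-10 ≪ 0.56, so the approximation is valid.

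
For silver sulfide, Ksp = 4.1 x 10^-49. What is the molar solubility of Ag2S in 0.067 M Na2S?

s ≈ 1.2 x 10^-24 M

Ag2S(s) ⇌ 2 Ag^+(aq) + S^2-(aq)
Ksp = [Ag^+]^2[S^2-]
If s mol/L dissolves here, [Ag^+] = 2s, [S^2-] = 0.067 + s ≈ 0.067 (since S^2- from Na2S dominates).
Ksp ≈ (2s)^2 × 0.067
s = 1.2 x 10^-24 M
Check: s = 1.2 × 10^-24 ≪ 0.067, so the approximation is valid.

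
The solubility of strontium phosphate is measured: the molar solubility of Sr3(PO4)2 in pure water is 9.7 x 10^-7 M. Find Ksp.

9.3e-29

Sr3(PO4)2(s) ⇌ 3 Sr^2+ + 2 PO4^3-
With molar solubility s: [Sr^2+] = 3s, [PO4^3-] = 2s.
Ksp = [Sr^2+]^3[PO4^3-]^2
Substituting: Ksp = (3s)^3(2s)^2 = 108s^5
Ksp = 108 × (9.7 × 10^-7)^5 = 9.3 × 10^-29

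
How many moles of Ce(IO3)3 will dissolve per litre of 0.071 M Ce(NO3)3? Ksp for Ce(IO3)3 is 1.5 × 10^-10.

Ce(IO3)3(s) ⇌ Ce^3+ + 3 IO3^-
Ksp = [Ce^3+][IO3^-]^3
Let s be the molar solubility in this solution. [Ce^3+] = 0.071 + s ≈ 0.071, [IO3^-] = 3s (Ksp is small, so little additional dissolves).
Ksp ≈ 0.071 × (3s)^3
s = 4.3 x 10^-4 M
Check: s = 4.3 x 10^-4 ≪ 0.071, so the approximation is valid.

s = 4.3 × 10^-4 M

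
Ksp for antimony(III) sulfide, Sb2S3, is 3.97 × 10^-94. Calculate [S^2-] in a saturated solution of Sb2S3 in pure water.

Sb2S3(s) ⇌ 2 Sb^3+(aq) + 3 S^2-(aq)
Ksp = [Sb^3+]^2[S^2-]^3
For each mole of Sb2S3 that dissolves: [Sb^3+] = 2s, [S^2-] = 3s.
Ksp = (2s)^2(3s)^3 = 108s^5
Solving, s = (3.97 × 10^-94/108)^(1/5) = 8.186 × 10^-20 M
[S^2-] = 3s = 2.46 × 10^-19 M

[S^2-] ≈ 2.46 × 10^-19 M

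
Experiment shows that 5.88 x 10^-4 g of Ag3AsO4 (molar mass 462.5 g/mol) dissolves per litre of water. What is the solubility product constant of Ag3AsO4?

Ksp = 7.05 x 10^-23

Molar solubility s = (5.88 × 10^-4 g/L) / (462.5 g/mol) = 1.271 x 10^-6 M.
Ag3AsO4(s) ⇌ 3 Ag^+ + AsO4^3-
With molar solubility s: [Ag^+] = 3s, [AsO4^3-] = s.
Ksp = [Ag^+]^3[AsO4^3-]
So Ksp = (3s)^3 × s = 27s^4
Ksp = 27 × (1.271 x 10^-6)^4 = 7.05 x 10^-23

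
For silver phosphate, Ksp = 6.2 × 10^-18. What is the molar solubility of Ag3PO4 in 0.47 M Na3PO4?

Ag3PO4(s) ⇌ 3 Ag^+(aq) + PO4^3-(aq)
Ksp = [Ag^+]^3[PO4^3-]
Let s = moles of Ag3PO4 that dissolve per litre. [Ag^+] = 3s, [PO4^3-] = 0.47 + s ≈ 0.47 (Ksp is small, so little additional dissolves).
Ksp ≈ (3s)^3 × 0.47
s = 7.9 × 10^-7 M
Check: s = 7.9 × 10^-7 ≪ 0.47, so the approximation is valid.

7.9 x 10^-7 M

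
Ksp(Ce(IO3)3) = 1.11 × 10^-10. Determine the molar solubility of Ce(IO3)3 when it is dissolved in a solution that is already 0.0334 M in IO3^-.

Ce(IO3)3(s) <=> Ce^3+ + 3 IO3^-
Ksp = [Ce^3+][IO3^-]^3
Let s = moles of Ce(IO3)3 that dissolve per litre. [Ce^3+] = s, [IO3^-] = 0.0334 + 3s ≈ 0.0334 (Ksp is small, so little additional dissolves).
Ksp ≈ s × (0.0334)^3
s = 2.98 × 10^-6 M
Check: 3s = 8.9 × 10^-6 ≪ 0.0334, so the approximation is valid.

2.98e-6 M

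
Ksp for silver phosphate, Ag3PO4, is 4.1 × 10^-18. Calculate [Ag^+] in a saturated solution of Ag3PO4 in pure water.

Ag3PO4(s) ⇌ 3 Ag^+ + PO4^3-
Ksp = [Ag^+]^3[PO4^3-]
With molar solubility s: [Ag^+] = 3s, [PO4^3-] = s.
So Ksp = (3s)^3 × s = 27s^4
Solving, s = (4.1 × 10^-18/27)^(1/4) = 1.97 x 10^-5 M
[Ag^+] = 3s = 5.9 × 10^-5 M

[Ag^+] = 5.9 x 10^-5 M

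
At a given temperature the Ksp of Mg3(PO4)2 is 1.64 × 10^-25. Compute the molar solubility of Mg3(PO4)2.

s ≈ 4.33 × 10^-6 M

Mg3(PO4)2(s) ⇌ 3 Mg^2+ + 2 PO4^3-
Ksp = [Mg^2+]^3[PO4^3-]^2
Let s = molar solubility. Then [Mg^2+] = 3s and [PO4^3-] = 2s.
Substituting: Ksp = (3s)^3(2s)^2 = 108s^5
Solving, s = (1.64 × 10^-25/108)^(1/5) = 4.33 × 10^-6 M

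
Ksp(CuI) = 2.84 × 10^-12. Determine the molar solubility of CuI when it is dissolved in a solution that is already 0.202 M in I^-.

s ≈ 1.41 x 10^-11 M

CuI(s) ⇌ Cu^+ + I^-
Ksp = [Cu^+][I^-]
If s mol/L dissolves here, [Cu^+] = s, [I^-] = 0.202 + s ≈ 0.202 (Ksp is small, so little additional dissolves).
Ksp ≈ s × 0.202
s = 1.41 × 10^-11 M
Check: s = 1.4 × 10^-11 ≪ 0.202, so the approximation is valid.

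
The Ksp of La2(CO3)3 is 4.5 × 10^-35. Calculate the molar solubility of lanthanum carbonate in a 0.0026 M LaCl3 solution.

La2(CO3)3(s) ⇌ 2 La^3+ + 3 CO3^2-
Ksp = [La^3+]^2[CO3^2-]^3
Let s be the molar solubility in this solution. [La^3+] = 0.0026 + 2s ≈ 0.0026, [CO3^2-] = 3s (since La^3+ from LaCl3 dominates).
Ksp ≈ (0.0026)^2 × (3s)^3
s = 6.3 × 10^-11 M
Check: 2s = 1.3 x 10^-10 ≪ 0.0026, so the approximation is valid.

s ≈ 6.3 × 10^-11 M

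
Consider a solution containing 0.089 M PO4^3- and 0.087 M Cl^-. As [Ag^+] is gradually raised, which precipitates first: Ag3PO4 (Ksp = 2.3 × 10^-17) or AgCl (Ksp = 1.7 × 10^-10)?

Precipitation of each salt starts when its ion product equals its Ksp.
For Ag3PO4: 2.3 × 10^-17 = 0.089 × [Ag^+]^3  ⇒  [Ag^+] = 6.4 x 10^-6 M.
For AgCl: 1.7 × 10^-10 = 0.087 × [Ag^+]  ⇒  [Ag^+] = 2.0 x 10^-9 M.
The salt with the lower threshold [Ag^+] precipitates first: AgCl.

AgCl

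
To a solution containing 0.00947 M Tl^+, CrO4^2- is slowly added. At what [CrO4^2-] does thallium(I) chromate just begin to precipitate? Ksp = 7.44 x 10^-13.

[CrO4^2-] ≈ 8.30 × 10^-9 M

Tl2CrO4(s) <=> 2 Tl^+ + CrO4^2-
Ksp = [Tl^+]^2[CrO4^2-]
Precipitation begins when Q = Ksp. With [Tl^+] = 0.00947 M:
7.44 x 10^-13 = (0.00947)^2 × [CrO4^2-]
[CrO4^2-] = (7.44 x 10^-13 / 8.968 × 10^-5) = 8.30 × 10^-9 M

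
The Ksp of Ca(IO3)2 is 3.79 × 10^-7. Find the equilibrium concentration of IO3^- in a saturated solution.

[IO3^-] = 9.12e-3 M

Ca(IO3)2(s) <=> Ca^2+ + 2 IO3^-
Ksp = [Ca^2+][IO3^-]^2
With molar solubility s: [Ca^2+] = s, [IO3^-] = 2s.
So Ksp = s × (2s)^2 = 4s^3
Solving, s = (3.79 × 10^-7/4)^(1/3) = 4.559 x 10^-3 M
[IO3^-] = 2s = 9.12 × 10^-3 M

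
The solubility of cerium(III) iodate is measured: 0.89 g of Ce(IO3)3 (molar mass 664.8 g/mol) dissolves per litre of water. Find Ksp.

Molar solubility s = (8.9 x 10^-1 g/L) / (664.8 g/mol) = 1.34 x 10^-3 M.
Ce(IO3)3(s) ⇌ Ce^3+ + 3 IO3^-
Let s = molar solubility. Then [Ce^3+] = s and [IO3^-] = 3s.
Ksp = [Ce^3+][IO3^-]^3
Ksp = s(3s)^3 = 27s^4
With s = 1.34 × 10^-3: Ksp = 8.7 x 10^-11

8.7e-11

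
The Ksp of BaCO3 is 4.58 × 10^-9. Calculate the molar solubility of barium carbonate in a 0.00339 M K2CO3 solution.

BaCO3(s) ⇌ Ba^2+ + CO3^2-
Ksp = [Ba^2+][CO3^2-]
Let s be the molar solubility in this solution. [Ba^2+] = s, [CO3^2-] = 0.00339 + s ≈ 0.00339 (common-ion effect: CO3^2- is already 0.00339 M).
Ksp ≈ s × 0.00339
s = 1.35 × 10^-6 M
Check: s = 1.4 x 10^-6 ≪ 0.00339, so the approximation is valid.

s = 1.35 × 10^-6 M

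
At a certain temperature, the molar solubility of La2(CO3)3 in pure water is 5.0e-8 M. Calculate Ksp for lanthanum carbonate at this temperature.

La2(CO3)3(s) ⇌ 2 La^3+(aq) + 3 CO3^2-(aq)
Let s = molar solubility. Then [La^3+] = 2s and [CO3^2-] = 3s.
Ksp = [La^3+]^2[CO3^2-]^3
So Ksp = (2s)^2 × (3s)^3 = 108s^5
Ksp = 108 × (5.0 x 10^-8)^5 = 3.4 × 10^-35

Ksp = 3.4 × 10^-35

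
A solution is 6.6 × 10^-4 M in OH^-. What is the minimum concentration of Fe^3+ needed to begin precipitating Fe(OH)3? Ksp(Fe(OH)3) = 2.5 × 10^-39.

[Fe^3+] = 8.7 × 10^-30 M

Fe(OH)3(s) <=> Fe^3+(aq) + 3 OH^-(aq)
Ksp = [Fe^3+][OH^-]^3
Precipitation begins when Q = Ksp. With [OH^-] = 6.6 × 10^-4 M:
2.5 × 10^-39 = (6.6 × 10^-4)^3 × [Fe^3+]
[Fe^3+] = (2.5 × 10^-39 / 2.87 x 10^-10) = 8.7 x 10^-30 M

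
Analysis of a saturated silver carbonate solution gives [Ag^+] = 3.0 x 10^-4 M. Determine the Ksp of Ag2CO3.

Ag2CO3(s) <=> 2 Ag^+ + CO3^2-
Stoichiometry gives [CO3^2-] = (1/2)[Ag^+] = 1.50 × 10^-4 M.
Ksp = [Ag^+]^2[CO3^2-]
Ksp = (3.0 x 10^-4)^2 × 1.50 × 10^-4 = 1.4 × 10^-11

Ksp = 1.4 × 10^-11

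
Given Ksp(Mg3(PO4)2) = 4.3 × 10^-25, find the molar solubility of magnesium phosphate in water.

Mg3(PO4)2(s) <=> 3 Mg^2+ + 2 PO4^3-
Ksp = [Mg^2+]^3[PO4^3-]^2
For each mole of Mg3(PO4)2 that dissolves: [Mg^2+] = 3s, [PO4^3-] = 2s.
Substituting: Ksp = (3s)^3(2s)^2 = 108s^5
s = (4.3 × 10^-25 / 108)^(1/5) = 5.2 × 10^-6 M

s ≈ 5.2e-6 M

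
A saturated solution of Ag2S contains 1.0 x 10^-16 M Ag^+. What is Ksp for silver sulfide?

Ag2S(s) <=> 2 Ag^+(aq) + S^2-(aq)
Stoichiometry gives [S^2-] = (1/2)[Ag^+] = 5.00 x 10^-17 M.
Ksp = [Ag^+]^2[S^2-]
Ksp = (1.0 × 10^-16)^2 × 5.00 x 10^-17 = 5.0 × 10^-49

Ksp = 5.0 x 10^-49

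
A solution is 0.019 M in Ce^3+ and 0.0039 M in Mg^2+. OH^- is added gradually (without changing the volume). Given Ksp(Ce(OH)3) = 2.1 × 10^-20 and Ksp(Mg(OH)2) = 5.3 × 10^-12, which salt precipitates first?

Ce(OH)3

Each salt begins to precipitate when Q = Ksp, i.e. when [OH^-] reaches its threshold.
For Ce(OH)3: 2.1 × 10^-20 = 0.019 × [OH^-]^3  ⇒  [OH^-] = 1.0 x 10^-6 M.
For Mg(OH)2: 5.3 × 10^-12 = 0.0039 × [OH^-]^2  ⇒  [OH^-] = 3.7 x 10^-5 M.
The salt with the lower threshold [OH^-] precipitates first: Ce(OH)3.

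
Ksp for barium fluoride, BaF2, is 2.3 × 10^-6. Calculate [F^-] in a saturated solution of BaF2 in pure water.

BaF2(s) <=> Ba^2+(aq) + 2 F^-(aq)
Ksp = [Ba^2+][F^-]^2
With molar solubility s: [Ba^2+] = s, [F^-] = 2s.
So Ksp = s × (2s)^2 = 4s^3
s = (2.3 × 10^-6 / 4)^(1/3) = 8.32 × 10^-3 M
[F^-] = 2s = 1.7 x 10^-2 M

0.017 M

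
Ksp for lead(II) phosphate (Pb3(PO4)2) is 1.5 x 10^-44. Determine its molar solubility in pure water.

Pb3(PO4)2(s) ⇌ 3 Pb^2+ + 2 PO4^3-
Ksp = [Pb^2+]^3[PO4^3-]^2
If s mol/L of Pb3(PO4)2 dissolves, [Pb^2+] = 3s and [PO4^3-] = 2s.
Ksp = (3s)^3(2s)^2 = 108s^5
Solving, s = (1.5 x 10^-44/108)^(1/5) = 6.7 x 10^-10 M

s ≈ 6.7 × 10^-10 M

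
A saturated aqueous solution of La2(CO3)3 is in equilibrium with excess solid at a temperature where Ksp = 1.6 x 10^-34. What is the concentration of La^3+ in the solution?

[La^3+] ≈ 1.4 × 10^-7 M

La2(CO3)3(s) ⇌ 2 La^3+ + 3 CO3^2-
Ksp = [La^3+]^2[CO3^2-]^3
For each mole of La2(CO3)3 that dissolves: [La^3+] = 2s, [CO3^2-] = 3s.
Ksp = (2s)^2(3s)^3 = 108s^5
Solving, s = (1.6 x 10^-34/108)^(1/5) = 6.83 × 10^-8 M
[La^3+] = 2s = 1.4 × 10^-7 M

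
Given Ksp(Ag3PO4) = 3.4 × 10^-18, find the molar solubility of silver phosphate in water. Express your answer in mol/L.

Ag3PO4(s) ⇌ 3 Ag^+(aq) + PO4^3-(aq)
Ksp = [Ag^+]^3[PO4^3-]
Let s = molar solubility. Then [Ag^+] = 3s and [PO4^3-] = s.
So Ksp = (3s)^3 × s = 27s^4
s^4 = 3.4 × 10^-18 / 27, so s = 1.9 x 10^-5 M

1.9e-5 M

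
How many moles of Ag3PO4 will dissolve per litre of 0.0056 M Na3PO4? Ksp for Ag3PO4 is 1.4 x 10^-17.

4.5e-6 M

Ag3PO4(s) <=> 3 Ag^+(aq) + PO4^3-(aq)
Ksp = [Ag^+]^3[PO4^3-]
Let s = moles of Ag3PO4 that dissolve per litre. [Ag^+] = 3s, [PO4^3-] = 0.0056 + s ≈ 0.0056 (common-ion effect: PO4^3- is already 0.0056 M).
Ksp ≈ (3s)^3 × 0.0056
s = 4.5 × 10^-6 M
Check: s = 4.5 × 10^-6 ≪ 0.0056, so the approximation is valid.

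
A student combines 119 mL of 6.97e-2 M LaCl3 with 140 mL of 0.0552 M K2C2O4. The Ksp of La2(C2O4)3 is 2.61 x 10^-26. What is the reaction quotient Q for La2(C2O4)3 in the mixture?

Total volume = 119 + 140 = 259 mL.
[La^3+] = 6.97 × 10^-2 × (119/259) = 3.202 × 10^-2 M
[C2O4^2-] = 5.52 × 10^-2 × (140/259) = 2.984 × 10^-2 M
La2(C2O4)3(s) ⇌ 2 La^3+(aq) + 3 C2O4^2-(aq), so Q = [La^3+]^2[C2O4^2-]^3
Q = (3.202 × 10^-2)^2(2.984 × 10^-2)^3 = 2.72 × 10^-8
Q > Ksp, so La2(C2O4)3 will precipitate.

Q ≈ 2.72 x 10^-8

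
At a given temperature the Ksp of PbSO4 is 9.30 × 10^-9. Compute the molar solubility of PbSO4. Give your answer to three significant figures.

PbSO4(s) ⇌ Pb^2+(aq) + SO4^2-(aq)
Ksp = [Pb^2+][SO4^2-]
Let s = molar solubility. Then [Pb^2+] = s and [SO4^2-] = s.
Ksp = s × s = s^2
s = (9.30 × 10^-9)^(1/2) = 9.64 × 10^-5 M

9.64 x 10^-5 M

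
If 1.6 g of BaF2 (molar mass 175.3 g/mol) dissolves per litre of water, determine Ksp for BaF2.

Molar solubility s = (1.6 g/L) / (175.3 g/mol) = 9.13 × 10^-3 M.
BaF2(s) <=> Ba^2+(aq) + 2 F^-(aq)
Let s = molar solubility. Then [Ba^2+] = s and [F^-] = 2s.
Ksp = [Ba^2+][F^-]^2
Ksp = s(2s)^2 = 4s^3
With s = 9.13 x 10^-3: Ksp = 3.0 x 10^-6

Ksp ≈ 3.0 × 10^-6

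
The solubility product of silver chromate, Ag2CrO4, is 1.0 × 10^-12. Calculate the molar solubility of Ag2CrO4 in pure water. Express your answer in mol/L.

6.3 x 10^-5 M

Ag2CrO4(s) ⇌ 2 Ag^+ + CrO4^2-
Ksp = [Ag^+]^2[CrO4^2-]
With molar solubility s: [Ag^+] = 2s, [CrO4^2-] = s.
Substituting: Ksp = (2s)^2s = 4s^3
s^3 = 1.0 × 10^-12 / 4, so s = 6.3 x 10^-5 M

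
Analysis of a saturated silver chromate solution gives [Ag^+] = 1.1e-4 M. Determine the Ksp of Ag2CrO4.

6.7 × 10^-13

Ag2CrO4(s) <=> 2 Ag^+(aq) + CrO4^2-(aq)
Stoichiometry gives [CrO4^2-] = (1/2)[Ag^+] = 5.50 x 10^-5 M.
Ksp = [Ag^+]^2[CrO4^2-]
Ksp = (1.1 x 10^-4)^2 × 5.50 x 10^-5 = 6.7 × 10^-13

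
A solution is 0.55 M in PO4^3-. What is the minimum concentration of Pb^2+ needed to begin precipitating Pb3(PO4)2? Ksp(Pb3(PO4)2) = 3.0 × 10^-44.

4.6e-15 M

Pb3(PO4)2(s) ⇌ 3 Pb^2+ + 2 PO4^3-
Ksp = [Pb^2+]^3[PO4^3-]^2
Precipitation begins when Q = Ksp. With [PO4^3-] = 0.55 M:
3.0 × 10^-44 = (0.55)^2 × [Pb^2+]^3
[Pb^2+] = (3.0 × 10^-44 / 3.03 x 10^-1)^(1/3) = 4.6 x 10^-15 M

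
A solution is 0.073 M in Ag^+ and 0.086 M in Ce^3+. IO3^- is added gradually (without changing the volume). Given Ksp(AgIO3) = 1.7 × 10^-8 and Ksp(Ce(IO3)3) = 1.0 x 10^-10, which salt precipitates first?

AgIO3

Each salt begins to precipitate when Q = Ksp, i.e. when [IO3^-] reaches its threshold.
For AgIO3: 1.7 × 10^-8 = 0.073 × [IO3^-]  ⇒  [IO3^-] = 2.3 × 10^-7 M.
For Ce(IO3)3: 1.0 x 10^-10 = 0.086 × [IO3^-]^3  ⇒  [IO3^-] = 1.1 x 10^-3 M.
The salt with the lower threshold [IO3^-] precipitates first: AgIO3.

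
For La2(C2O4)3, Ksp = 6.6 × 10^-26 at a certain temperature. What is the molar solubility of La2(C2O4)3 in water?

s = 3.6 × 10^-6 M

La2(C2O4)3(s) ⇌ 2 La^3+ + 3 C2O4^2-
Ksp = [La^3+]^2[C2O4^2-]^3
With molar solubility s: [La^3+] = 2s, [C2O4^2-] = 3s.
Ksp = (2s)^2(3s)^3 = 108s^5
s^5 = 6.6 × 10^-26 / 108, so s = 3.6 × 10^-6 M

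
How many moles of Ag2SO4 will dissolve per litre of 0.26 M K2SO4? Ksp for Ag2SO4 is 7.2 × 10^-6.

s ≈ 2.6 × 10^-3 M

Ag2SO4(s) ⇌ 2 Ag^+ + SO4^2-
Ksp = [Ag^+]^2[SO4^2-]
Let s = moles of Ag2SO4 that dissolve per litre. [Ag^+] = 2s, [SO4^2-] = 0.26 + s ≈ 0.26 (common-ion effect: SO4^2- is already 0.26 M).
Ksp ≈ (2s)^2 × 0.26
s = 2.6 × 10^-3 M
Check: s = 2.6 × 10^-3 ≪ 0.26, so the approximation is valid.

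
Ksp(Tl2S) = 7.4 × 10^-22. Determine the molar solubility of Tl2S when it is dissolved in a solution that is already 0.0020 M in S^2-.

Tl2S(s) ⇌ 2 Tl^+ + S^2-
Ksp = [Tl^+]^2[S^2-]
Let s = moles of Tl2S that dissolve per litre. [Tl^+] = 2s, [S^2-] = 0.0020 + s ≈ 0.0020 (Ksp is small, so little additional dissolves).
Ksp ≈ (2s)^2 × 0.0020
s = 3.0 × 10^-10 M
Check: s = 3.0 x 10^-10 ≪ 0.0020, so the approximation is valid.

s = 3.0e-10 M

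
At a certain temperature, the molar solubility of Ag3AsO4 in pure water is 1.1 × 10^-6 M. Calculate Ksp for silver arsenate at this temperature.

Ag3AsO4(s) ⇌ 3 Ag^+ + AsO4^3-
For each mole of Ag3AsO4 that dissolves: [Ag^+] = 3s, [AsO4^3-] = s.
Ksp = [Ag^+]^3[AsO4^3-]
Substituting: Ksp = (3s)^3s = 27s^4
Ksp = 27 × (1.1 x 10^-6)^4 = 4.0 x 10^-23

4.0 × 10^-23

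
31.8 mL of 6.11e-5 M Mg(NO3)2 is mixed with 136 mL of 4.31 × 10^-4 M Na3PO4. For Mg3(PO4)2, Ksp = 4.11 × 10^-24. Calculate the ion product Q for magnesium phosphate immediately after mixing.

Q = 1.89e-22

Total volume = 31.8 + 136 = 167.8 mL.
[Mg^2+] = 6.11 x 10^-5 × (31.8/167.8) = 1.158 × 10^-5 M
[PO4^3-] = 4.31 x 10^-4 × (136/167.8) = 3.493 × 10^-4 M
Mg3(PO4)2(s) ⇌ 3 Mg^2+(aq) + 2 PO4^3-(aq), so Q = [Mg^2+]^3[PO4^3-]^2
Q = (1.158 × 10^-5)^3(3.493 × 10^-4)^2 = 1.89 × 10^-22
Q > Ksp, so Mg3(PO4)2 will precipitate.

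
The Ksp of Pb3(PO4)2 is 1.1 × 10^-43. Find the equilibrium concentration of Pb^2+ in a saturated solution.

Pb3(PO4)2(s) ⇌ 3 Pb^2+ + 2 PO4^3-
Ksp = [Pb^2+]^3[PO4^3-]^2
If s mol/L of Pb3(PO4)2 dissolves, [Pb^2+] = 3s and [PO4^3-] = 2s.
So Ksp = (3s)^3 × (2s)^2 = 108s^5
s^5 = 1.1 × 10^-43 / 108, so s = 1.00 × 10^-9 M
[Pb^2+] = 3s = 3.0 × 10^-9 M

3.0 × 10^-9 M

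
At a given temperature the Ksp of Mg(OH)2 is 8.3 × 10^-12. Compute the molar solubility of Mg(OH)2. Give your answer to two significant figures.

Mg(OH)2(s) <=> Mg^2+ + 2 OH^-
Ksp = [Mg^2+][OH^-]^2
If s mol/L of Mg(OH)2 dissolves, [Mg^2+] = s and [OH^-] = 2s.
Ksp = s(2s)^2 = 4s^3
s = (8.3 × 10^-12 / 4)^(1/3) = 1.3 × 10^-4 M

s = 1.3e-4 M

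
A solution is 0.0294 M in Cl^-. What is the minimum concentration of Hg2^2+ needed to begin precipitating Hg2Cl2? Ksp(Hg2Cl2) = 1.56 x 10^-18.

Hg2Cl2(s) ⇌ Hg2^2+(aq) + 2 Cl^-(aq)
Ksp = [Hg2^2+][Cl^-]^2
Precipitation begins when Q = Ksp. With [Cl^-] = 0.0294 M:
1.56 x 10^-18 = (0.0294)^2 × [Hg2^2+]
[Hg2^2+] = (1.56 x 10^-18 / 8.644 x 10^-4) = 1.80 x 10^-15 M

[Hg2^2+] ≈ 1.80e-15 M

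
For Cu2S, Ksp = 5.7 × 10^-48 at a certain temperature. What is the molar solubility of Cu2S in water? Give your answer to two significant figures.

s ≈ 1.1 × 10^-16 M

Cu2S(s) ⇌ 2 Cu^+ + S^2-
Ksp = [Cu^+]^2[S^2-]
If s mol/L of Cu2S dissolves, [Cu^+] = 2s and [S^2-] = s.
So Ksp = (2s)^2 × s = 4s^3
Solving, s = (5.7 × 10^-48/4)^(1/3) = 1.1 × 10^-16 M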